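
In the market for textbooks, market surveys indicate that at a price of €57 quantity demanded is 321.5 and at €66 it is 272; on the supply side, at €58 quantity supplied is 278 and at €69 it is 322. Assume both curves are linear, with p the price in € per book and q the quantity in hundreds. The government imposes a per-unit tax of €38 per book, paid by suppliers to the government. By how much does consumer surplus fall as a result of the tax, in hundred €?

Demand slope: (272 − 321.5)/(66 − 57) = -5.5, so qd = 635 − 5.5p.
Supply slope: (322 − 278)/(69 − 58) = 4, so qs = 4p + 46.
Before the tax: set 635 − 5.5p = 4p + 46 → p* = €62, q* = 294.
With the tax collected from suppliers, supply shifts: qs = 4(p − 38) + 46.
New equilibrium: consumers pay €78, suppliers receive €40, q = 206. (Wedge: pb − ps = 38.)
ΔCS is the trapezoid between Q = 206 and Q = 294 of height €16: ½ · (294 + 206) · 16 = €4000.

Consumer surplus falls by €4000 hundred.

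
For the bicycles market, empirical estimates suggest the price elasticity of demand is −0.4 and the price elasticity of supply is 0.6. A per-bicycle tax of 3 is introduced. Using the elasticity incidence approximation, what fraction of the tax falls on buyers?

Incidence ratio: buyers' share ≈ εs / (εs + |εd|) = 0.6 / (0.6 + 0.4) = 0.6.
Supply is the more elastic side, so buyers bear the larger share.

Buyers' share ≈ 0.6.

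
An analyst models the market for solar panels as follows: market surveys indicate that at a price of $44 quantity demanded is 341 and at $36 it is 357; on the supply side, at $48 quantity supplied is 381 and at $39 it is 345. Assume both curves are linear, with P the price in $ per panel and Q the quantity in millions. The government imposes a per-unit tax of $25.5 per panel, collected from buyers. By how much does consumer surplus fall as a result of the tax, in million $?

Demand slope: (357 − 341)/(36 − 44) = -2, so Qd = 429 − 2P.
Supply slope: (345 − 381)/(39 − 48) = 4, so Qs = 4P + 189.
Without the tax, 429 − 2P = 4P + 189 gives 6P = 240, so P* = $40 and Q* = 349.
With the tax collected from buyers, demand (in seller-price terms) shifts: Qd = 429 − 2(P + 25.5).
New equilibrium: buyers pay $57, sellers receive $31.5, Q = 315. (Wedge: Pb − Ps = 25.5.)
ΔCS is the trapezoid between Q = 315 and Q = 349 of height $17: ½ · (349 + 315) · 17 = $5644.

Consumer surplus falls by $5644 million.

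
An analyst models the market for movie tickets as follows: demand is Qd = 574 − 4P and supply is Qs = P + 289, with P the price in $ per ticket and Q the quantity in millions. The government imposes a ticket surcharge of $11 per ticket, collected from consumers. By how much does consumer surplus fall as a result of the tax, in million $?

Consumer surplus falls by $751.52 million.

Before the tax: set 574 − 4P = P + 289 → P* = $57, Q* = 346.
With the tax collected from consumers, demand (in seller-price terms) shifts: Qd = 574 − 4(P + 11).
New equilibrium: consumers pay $59.2, suppliers receive $48.2, Q = 337.2. (Wedge: Pb − Ps = 11.)
ΔCS is the trapezoid between Q = 337.2 and Q = 346 of height $2.2: ½ · (346 + 337.2) · 2.2 = $751.52.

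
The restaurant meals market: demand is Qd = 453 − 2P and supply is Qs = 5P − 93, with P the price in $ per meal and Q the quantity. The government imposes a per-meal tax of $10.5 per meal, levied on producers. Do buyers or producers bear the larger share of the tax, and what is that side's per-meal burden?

Without the tax, 453 − 2P = 5P − 93 gives 7P = 546, so P* = $78 and Q* = 297.
With the tax collected from producers, supply shifts: Qs = 5(P − 10.5) − 93.
New equilibrium: buyers pay $85.5, producers receive $75, Q = 282. (Wedge: Pb − Ps = 10.5.)
Per-meal burden: buyers $7.5, producers $3.
Buyers take the larger share because demand is less price-elastic here (demand slope 2 vs supply slope 5).

Buyers bear the larger share: $7.5 per meal.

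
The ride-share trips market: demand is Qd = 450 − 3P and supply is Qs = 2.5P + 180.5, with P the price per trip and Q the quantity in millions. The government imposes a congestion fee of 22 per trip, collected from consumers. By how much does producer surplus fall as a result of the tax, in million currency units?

Producer surplus falls by 3456 million.

Before the tax: set 450 − 3P = 2.5P + 180.5 → P* = 49, Q* = 303.
With the tax collected from consumers, demand (in seller-price terms) shifts: Qd = 450 − 3(P + 22).
Solving gives Q = 273 with consumers paying 59 and producers receiving 37 (the 22 wedge).
ΔPS is the trapezoid between Q = 273 and Q = 303 of height 12: ½ · (303 + 273) · 12 = 3456.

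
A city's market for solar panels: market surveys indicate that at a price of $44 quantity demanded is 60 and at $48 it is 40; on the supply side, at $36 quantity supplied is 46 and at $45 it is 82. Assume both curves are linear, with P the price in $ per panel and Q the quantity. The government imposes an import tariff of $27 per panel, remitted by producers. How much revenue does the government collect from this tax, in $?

Tax revenue = $270.

Demand slope: (40 − 60)/(48 − 44) = -5, so Qd = 280 − 5P.
Supply slope: (82 − 46)/(45 − 36) = 4, so Qs = 4P − 98.
Without the tax, 280 − 5P = 4P − 98 gives 9P = 378, so P* = $42 and Q* = 70.
With the tax collected from producers, supply shifts: Qs = 4(P − 27) − 98.
Solving gives Q = 10 with consumers paying $54 and producers receiving $27 (the $27 wedge).
Revenue = t · Q = 27 · 10 = $270.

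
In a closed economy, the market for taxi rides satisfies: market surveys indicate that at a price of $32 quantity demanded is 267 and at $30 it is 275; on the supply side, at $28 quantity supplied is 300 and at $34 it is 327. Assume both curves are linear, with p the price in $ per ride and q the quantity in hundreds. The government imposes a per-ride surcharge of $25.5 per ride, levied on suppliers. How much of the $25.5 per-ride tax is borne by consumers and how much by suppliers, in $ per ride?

Demand slope: (275 − 267)/(30 − 32) = -4, so qd = 395 − 4p.
Supply slope: (327 − 300)/(34 − 28) = 4.5, so qs = 4.5p + 174.
Before the tax: set 395 − 4p = 4.5p + 174 → p* = $26, q* = 291.
With the tax collected from suppliers, supply shifts: qs = 4.5(p − 25.5) + 174.
Solving gives q = 237 with consumers paying $39.5 and suppliers receiving $14 (the $25.5 wedge).
Burden on consumers: $13.5; on suppliers: $12. (They sum to $25.5.)
The less price-elastic side of the market bears the larger share of a per-unit tax.

Consumers bear $13.5 per ride; suppliers bear $12 per ride.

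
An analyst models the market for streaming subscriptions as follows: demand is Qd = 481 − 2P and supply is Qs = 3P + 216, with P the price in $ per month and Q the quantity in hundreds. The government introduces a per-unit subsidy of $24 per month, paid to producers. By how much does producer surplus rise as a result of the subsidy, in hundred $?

Without the subsidy, 481 − 2P = 3P + 216 gives 5P = 265, so P* = $53 and Q* = 375.
With a per-unit subsidy paid to producers, each receives P + 24 per unit sold, so supply becomes Qs = 3(P + 24) + 216.
New equilibrium: consumers pay $38.6, producers receive $62.6, Q = 403.8. (Wedge: Pb − Ps = −24.)
ΔPS is the trapezoid between Q = 403.8 and Q = 375 of height $9.6: ½ · (375 + 403.8) · 9.6 = $3738.24.

Producer surplus rises by $3738.24 hundred.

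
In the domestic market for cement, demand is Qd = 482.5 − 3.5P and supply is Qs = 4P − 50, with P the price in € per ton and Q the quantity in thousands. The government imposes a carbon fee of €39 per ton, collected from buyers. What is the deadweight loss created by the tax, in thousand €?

Without the tax, 482.5 − 3.5P = 4P − 50 gives 7.5P = 532.5, so P* = €71 and Q* = 234.
With the tax collected from buyers, demand (in seller-price terms) shifts: Qd = 482.5 − 3.5(P + 39).
Solving gives Q = 161.2 with buyers paying €91.8 and suppliers receiving €52.8 (the €39 wedge).
Quantity falls by |ΔQ| = |234 − 161.2| = 72.8.
DWL = ½ · t · |ΔQ| = ½ · 39 · 72.8 = €1419.6.

Deadweight loss = €1419.6 thousand.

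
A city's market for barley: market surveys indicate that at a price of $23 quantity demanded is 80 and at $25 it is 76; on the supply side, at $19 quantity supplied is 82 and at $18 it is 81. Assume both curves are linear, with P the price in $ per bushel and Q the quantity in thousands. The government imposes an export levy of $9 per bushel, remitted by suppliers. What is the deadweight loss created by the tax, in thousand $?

Deadweight loss = $27 thousand.

Demand slope: (76 − 80)/(25 − 23) = -2, so Qd = 126 − 2P.
Supply slope: (81 − 82)/(18 − 19) = 1, so Qs = P + 63.
Before the tax: set 126 − 2P = P + 63 → P* = $21, Q* = 84.
With the tax collected from suppliers, supply shifts: Qs = (P − 9) + 63.
New equilibrium: buyers pay $24, suppliers receive $15, Q = 78. (Wedge: Pb − Ps = 9.)
Quantity falls by |ΔQ| = |84 − 78| = 6.
DWL = ½ · t · |ΔQ| = ½ · 9 · 6 = $27.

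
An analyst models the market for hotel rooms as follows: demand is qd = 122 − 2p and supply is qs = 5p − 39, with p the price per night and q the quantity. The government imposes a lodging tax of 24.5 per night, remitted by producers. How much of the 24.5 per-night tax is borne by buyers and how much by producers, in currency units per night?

Buyers bear 17.5 per night; producers bear 7 per night.

Before the tax: set 122 − 2p = 5p − 39 → p* = 23, q* = 76.
With the tax collected from producers, supply shifts: qs = 5(p − 24.5) − 39.
New equilibrium: buyers pay 40.5, producers receive 16, q = 41. (Wedge: pb − ps = 24.5.)
Burden on buyers: 17.5; on producers: 7. (They sum to 24.5.)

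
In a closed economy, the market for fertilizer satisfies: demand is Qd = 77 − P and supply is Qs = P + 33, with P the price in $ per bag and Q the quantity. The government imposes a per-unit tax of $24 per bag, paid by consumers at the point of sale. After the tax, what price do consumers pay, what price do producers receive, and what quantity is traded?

Consumers pay $34; producers receive $10; quantity = 43.

Before the tax: set 77 − P = P + 33 → P* = $22, Q* = 55.
With the tax collected from consumers, demand (in seller-price terms) shifts: Qd = 77 − (P + 24).
New equilibrium: consumers pay $34, producers receive $10, Q = 43. (Wedge: Pb − Ps = 24.)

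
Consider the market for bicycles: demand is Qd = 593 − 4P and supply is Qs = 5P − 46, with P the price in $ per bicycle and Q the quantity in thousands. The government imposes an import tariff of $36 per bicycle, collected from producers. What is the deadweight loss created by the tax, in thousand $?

Deadweight loss = $1440 thousand.

Without the tax, 593 − 4P = 5P − 46 gives 9P = 639, so P* = $71 and Q* = 309.
With the tax collected from producers, supply shifts: Qs = 5(P − 36) − 46.
Solving gives Q = 229 with buyers paying $91 and producers receiving $55 (the $36 wedge).
Quantity falls by |ΔQ| = |309 − 229| = 80.
DWL = ½ · t · |ΔQ| = ½ · 36 · 80 = $1440.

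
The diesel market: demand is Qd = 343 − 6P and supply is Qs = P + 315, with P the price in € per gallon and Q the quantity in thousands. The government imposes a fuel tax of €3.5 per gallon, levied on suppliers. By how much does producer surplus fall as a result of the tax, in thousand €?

Producer surplus falls by €952.5 thousand.

Without the tax, 343 − 6P = P + 315 gives 7P = 28, so P* = €4 and Q* = 319.
With the tax collected from suppliers, supply shifts: Qs = (P − 3.5) + 315.
New equilibrium: consumers pay €4.5, suppliers receive €1, Q = 316. (Wedge: Pb − Ps = 3.5.)
ΔPS is the trapezoid between Q = 316 and Q = 319 of height €3: ½ · (319 + 316) · 3 = €952.5.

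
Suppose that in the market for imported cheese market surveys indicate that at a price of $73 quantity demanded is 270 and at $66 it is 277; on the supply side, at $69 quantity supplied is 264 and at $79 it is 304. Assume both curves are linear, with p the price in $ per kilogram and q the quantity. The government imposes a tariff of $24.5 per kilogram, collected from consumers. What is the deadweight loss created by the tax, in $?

Demand slope: (277 − 270)/(66 − 73) = -1, so qd = 343 − p.
Supply slope: (304 − 264)/(79 − 69) = 4, so qs = 4p − 12.
Before the tax: set 343 − p = 4p − 12 → p* = $71, q* = 272.
With the tax collected from consumers, demand (in seller-price terms) shifts: qd = 343 − (p + 24.5).
Solving gives q = 252.4 with consumers paying $90.6 and producers receiving $66.1 (the $24.5 wedge).
Quantity falls by |ΔQ| = |272 − 252.4| = 19.6.
DWL = ½ · t · |ΔQ| = ½ · 24.5 · 19.6 = $240.1.

Deadweight loss = $240.1.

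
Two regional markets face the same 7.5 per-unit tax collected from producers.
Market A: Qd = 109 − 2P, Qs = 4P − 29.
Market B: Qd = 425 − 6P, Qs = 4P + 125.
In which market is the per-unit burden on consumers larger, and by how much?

Market A: pre-tax P* = 23, Q* = 63; post-tax Q = 53; per-unit burden on consumers = 5.
Market B: pre-tax P* = 30, Q* = 245; post-tax Q = 227; per-unit burden on consumers = 3.
Difference: 5 vs 3 → market A is larger by 2.

Market A, by 2.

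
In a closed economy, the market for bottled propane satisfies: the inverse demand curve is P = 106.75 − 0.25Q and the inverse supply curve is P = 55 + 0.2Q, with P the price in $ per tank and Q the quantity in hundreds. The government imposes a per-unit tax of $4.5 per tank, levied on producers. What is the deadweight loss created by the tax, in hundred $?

Deadweight loss = $22.5 hundred.

Inverting to Q(P) form: Qd = 427 − 4P; Qs = 5P − 275.
Without the tax, 427 − 4P = 5P − 275 gives 9P = 702, so P* = $78 and Q* = 115.
With the tax collected from producers, supply shifts: Qs = 5(P − 4.5) − 275.
Solving gives Q = 105 with buyers paying $80.5 and producers receiving $76 (the $4.5 wedge).
Quantity falls by |ΔQ| = |115 − 105| = 10.
DWL = ½ · t · |ΔQ| = ½ · 4.5 · 10 = $22.5.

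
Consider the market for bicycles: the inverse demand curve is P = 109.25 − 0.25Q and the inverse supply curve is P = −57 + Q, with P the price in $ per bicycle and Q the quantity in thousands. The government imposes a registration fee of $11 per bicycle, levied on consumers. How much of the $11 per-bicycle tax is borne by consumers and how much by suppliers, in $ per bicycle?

Rewrite in direct form: Qd = 437 − 4P and Qs = P + 57.
Before the tax: set 437 − 4P = P + 57 → P* = $76, Q* = 133.
With the tax collected from consumers, demand (in seller-price terms) shifts: Qd = 437 − 4(P + 11).
Solving gives Q = 124.2 with consumers paying $78.2 and suppliers receiving $67.2 (the $11 wedge).
Burden on consumers: $2.2; on suppliers: $8.8. (They sum to $11.)
The less price-elastic side of the market bears the larger share of a per-unit tax.

Consumers bear $2.2 per bicycle; suppliers bear $8.8 per bicycle.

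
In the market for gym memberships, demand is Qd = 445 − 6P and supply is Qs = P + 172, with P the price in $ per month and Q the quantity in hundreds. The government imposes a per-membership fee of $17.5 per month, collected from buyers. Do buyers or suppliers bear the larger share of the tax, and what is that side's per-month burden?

Suppliers bear the larger share: $15 per month.

Before the tax: set 445 − 6P = P + 172 → P* = $39, Q* = 211.
With the tax collected from buyers, demand (in seller-price terms) shifts: Qd = 445 − 6(P + 17.5).
New equilibrium: buyers pay $41.5, suppliers receive $24, Q = 196. (Wedge: Pb − Ps = 17.5.)
Per-month burden: buyers $2.5, suppliers $15.
Suppliers take the larger share because supply is less price-elastic here (demand slope 6 vs supply slope 1).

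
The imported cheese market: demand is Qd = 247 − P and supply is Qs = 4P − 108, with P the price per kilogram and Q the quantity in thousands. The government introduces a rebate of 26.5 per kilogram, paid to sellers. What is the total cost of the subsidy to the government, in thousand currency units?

Without the subsidy, 247 − P = 4P − 108 gives 5P = 355, so P* = 71 and Q* = 176.
With a per-unit subsidy paid to sellers, each receives P + 26.5 per unit sold, so supply becomes Qs = 4(P + 26.5) − 108.
Solving gives Q = 197.2 with buyers paying 49.8 and sellers receiving 76.3 (the 26.5 wedge).
Outlay = t · Q = 26.5 · 197.2 = 5225.8.

Government outlay = 5225.8 thousand.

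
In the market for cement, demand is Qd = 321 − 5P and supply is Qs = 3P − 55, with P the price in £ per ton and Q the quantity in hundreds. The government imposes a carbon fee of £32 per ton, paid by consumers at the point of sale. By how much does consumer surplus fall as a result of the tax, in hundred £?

Consumer surplus falls by £672 hundred.

Without the tax, 321 − 5P = 3P − 55 gives 8P = 376, so P* = £47 and Q* = 86.
With the tax collected from consumers, demand (in seller-price terms) shifts: Qd = 321 − 5(P + 32).
New equilibrium: consumers pay £59, sellers receive £27, Q = 26. (Wedge: Pb − Ps = 32.)
ΔCS is the trapezoid between Q = 26 and Q = 86 of height £12: ½ · (86 + 26) · 12 = £672.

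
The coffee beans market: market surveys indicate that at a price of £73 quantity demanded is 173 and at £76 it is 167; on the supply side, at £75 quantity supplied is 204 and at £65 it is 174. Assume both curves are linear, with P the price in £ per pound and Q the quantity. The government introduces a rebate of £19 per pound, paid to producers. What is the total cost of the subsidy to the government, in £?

Government outlay = £3910.2.

Demand slope: (167 − 173)/(76 − 73) = -2, so Qd = 319 − 2P.
Supply slope: (174 − 204)/(65 − 75) = 3, so Qs = 3P − 21.
Before the subsidy: set 319 − 2P = 3P − 21 → P* = £68, Q* = 183.
With a per-unit subsidy paid to producers, each receives P + 19 per unit sold, so supply becomes Qs = 3(P + 19) − 21.
New equilibrium: buyers pay £56.6, producers receive £75.6, Q = 205.8. (Wedge: Pb − Ps = −19.)
Outlay = t · Q = 19 · 205.8 = £3910.2.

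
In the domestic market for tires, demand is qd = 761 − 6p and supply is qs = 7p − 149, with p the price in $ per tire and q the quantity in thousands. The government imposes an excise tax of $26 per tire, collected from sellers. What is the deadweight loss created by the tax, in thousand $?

Before the tax: set 761 − 6p = 7p − 149 → p* = $70, q* = 341.
With the tax collected from sellers, supply shifts: qs = 7(p − 26) − 149.
New equilibrium: buyers pay $84, sellers receive $58, q = 257. (Wedge: pb − ps = 26.)
Quantity falls by |ΔQ| = |341 − 257| = 84.
DWL = ½ · t · |ΔQ| = ½ · 26 · 84 = $1092.

Deadweight loss = $1092 thousand.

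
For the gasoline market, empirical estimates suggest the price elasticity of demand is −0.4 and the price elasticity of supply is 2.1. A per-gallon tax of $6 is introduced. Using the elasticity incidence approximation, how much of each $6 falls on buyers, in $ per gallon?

Incidence ratio: buyers' share ≈ εs / (εs + |εd|) = 2.1 / (2.1 + 0.4) = 0.84.
So buyers bear ≈ 0.84 × $6 = $5.04; suppliers bear $0.96.

Buyers bear ≈ $5.04 per gallon.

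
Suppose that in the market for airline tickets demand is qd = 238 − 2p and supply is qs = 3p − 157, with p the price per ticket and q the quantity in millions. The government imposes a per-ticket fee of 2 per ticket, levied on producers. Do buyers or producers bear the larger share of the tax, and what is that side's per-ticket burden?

Without the tax, 238 − 2p = 3p − 157 gives 5p = 395, so p* = 79 and q* = 80.
With the tax collected from producers, supply shifts: qs = 3(p − 2) − 157.
Solving gives q = 77.6 with buyers paying 80.2 and producers receiving 78.2 (the 2 wedge).
Per-ticket burden: buyers 1.2, producers 0.8.
Buyers take the larger share because demand is less price-elastic here (demand slope 2 vs supply slope 3).
The less price-elastic side of the market bears the larger share of a per-unit tax.

Buyers bear the larger share: 1.2 per ticket.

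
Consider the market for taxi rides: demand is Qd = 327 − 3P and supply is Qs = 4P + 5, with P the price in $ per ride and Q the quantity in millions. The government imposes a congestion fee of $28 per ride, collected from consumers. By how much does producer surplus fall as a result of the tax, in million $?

Without the tax, 327 − 3P = 4P + 5 gives 7P = 322, so P* = $46 and Q* = 189.
With the tax collected from consumers, demand (in seller-price terms) shifts: Qd = 327 − 3(P + 28).
Solving gives Q = 141 with consumers paying $62 and sellers receiving $34 (the $28 wedge).
ΔPS is the trapezoid between Q = 141 and Q = 189 of height $12: ½ · (189 + 141) · 12 = $1980.

Producer surplus falls by $1980 million.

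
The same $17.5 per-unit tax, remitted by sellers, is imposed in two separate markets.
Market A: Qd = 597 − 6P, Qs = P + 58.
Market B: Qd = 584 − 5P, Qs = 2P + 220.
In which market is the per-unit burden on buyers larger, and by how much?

Market B, by $2.5.

Market A: pre-tax P* = $77, Q* = 135; post-tax Q = 120; per-unit burden on buyers = $2.5.
Market B: pre-tax P* = $52, Q* = 324; post-tax Q = 299; per-unit burden on buyers = $5.
Difference: $2.5 vs $5 → market B is larger by $2.5.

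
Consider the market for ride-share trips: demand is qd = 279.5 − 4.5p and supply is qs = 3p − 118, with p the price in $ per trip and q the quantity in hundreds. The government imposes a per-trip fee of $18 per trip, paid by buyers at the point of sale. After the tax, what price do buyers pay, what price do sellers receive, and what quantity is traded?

Without the tax, 279.5 − 4.5p = 3p − 118 gives 7.5p = 397.5, so p* = $53 and q* = 41.
With the tax collected from buyers, demand (in seller-price terms) shifts: qd = 279.5 − 4.5(p + 18).
Solving gives q = 8.6 with buyers paying $60.2 and sellers receiving $42.2 (the $18 wedge).

Buyers pay $60.2; sellers receive $42.2; quantity = 8.6.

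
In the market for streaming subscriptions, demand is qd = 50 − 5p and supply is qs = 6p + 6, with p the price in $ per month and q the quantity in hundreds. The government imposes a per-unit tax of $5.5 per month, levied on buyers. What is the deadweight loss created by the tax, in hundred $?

Without the tax, 50 − 5p = 6p + 6 gives 11p = 44, so p* = $4 and q* = 30.
With the tax collected from buyers, demand (in seller-price terms) shifts: qd = 50 − 5(p + 5.5).
Solving gives q = 15 with buyers paying $7 and producers receiving $1.5 (the $5.5 wedge).
Quantity falls by |ΔQ| = |30 − 15| = 15.
DWL = ½ · t · |ΔQ| = ½ · 5.5 · 15 = $41.25.

Deadweight loss = $41.25 hundred.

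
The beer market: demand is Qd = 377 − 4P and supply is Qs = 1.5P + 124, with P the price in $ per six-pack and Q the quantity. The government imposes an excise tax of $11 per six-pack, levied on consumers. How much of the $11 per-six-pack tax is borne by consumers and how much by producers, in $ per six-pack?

Consumers bear $3 per six-pack; producers bear $8 per six-pack.

Without the tax, 377 − 4P = 1.5P + 124 gives 5.5P = 253, so P* = $46 and Q* = 193.
With the tax collected from consumers, demand (in seller-price terms) shifts: Qd = 377 − 4(P + 11).
Solving gives Q = 181 with consumers paying $49 and producers receiving $38 (the $11 wedge).
Burden on consumers: $3; on producers: $8. (They sum to $11.)
The less price-elastic side of the market bears the larger share of a per-unit tax.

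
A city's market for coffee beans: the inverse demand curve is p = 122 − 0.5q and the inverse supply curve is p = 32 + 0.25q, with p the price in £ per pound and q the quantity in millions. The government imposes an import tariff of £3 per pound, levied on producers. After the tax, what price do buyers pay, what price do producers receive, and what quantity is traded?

Inverting to q(p) form: qd = 244 − 2p; qs = 4p − 128.
Without the tax, 244 − 2p = 4p − 128 gives 6p = 372, so p* = £62 and q* = 120.
With the tax collected from producers, supply shifts: qs = 4(p − 3) − 128.
Solving gives q = 116 with buyers paying £64 and producers receiving £61 (the £3 wedge).
The less price-elastic side of the market bears the larger share of a per-unit tax.

Buyers pay £64; producers receive £61; quantity = 116.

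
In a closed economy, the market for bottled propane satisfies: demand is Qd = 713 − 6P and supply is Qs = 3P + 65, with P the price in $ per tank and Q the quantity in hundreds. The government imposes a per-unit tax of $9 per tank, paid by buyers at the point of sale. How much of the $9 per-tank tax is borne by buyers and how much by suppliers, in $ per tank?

Buyers bear $3 per tank; suppliers bear $6 per tank.

Without the tax, 713 − 6P = 3P + 65 gives 9P = 648, so P* = $72 and Q* = 281.
With the tax collected from buyers, demand (in seller-price terms) shifts: Qd = 713 − 6(P + 9).
Solving gives Q = 263 with buyers paying $75 and suppliers receiving $66 (the $9 wedge).
Burden on buyers: $3; on suppliers: $6. (They sum to $9.)
The less price-elastic side of the market bears the larger share of a per-unit tax.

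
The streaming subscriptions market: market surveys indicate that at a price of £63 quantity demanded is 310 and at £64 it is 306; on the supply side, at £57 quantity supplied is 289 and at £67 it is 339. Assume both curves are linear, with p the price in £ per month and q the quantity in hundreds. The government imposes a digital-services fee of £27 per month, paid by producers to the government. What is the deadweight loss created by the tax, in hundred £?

Deadweight loss = £810 hundred.

Demand slope: (306 − 310)/(64 − 63) = -4, so qd = 562 − 4p.
Supply slope: (339 − 289)/(67 − 57) = 5, so qs = 5p + 4.
Before the tax: set 562 − 4p = 5p + 4 → p* = £62, q* = 314.
With the tax collected from producers, supply shifts: qs = 5(p − 27) + 4.
New equilibrium: buyers pay £77, producers receive £50, q = 254. (Wedge: pb − ps = 27.)
Quantity falls by |ΔQ| = |314 − 254| = 60.
DWL = ½ · t · |ΔQ| = ½ · 27 · 60 = £810.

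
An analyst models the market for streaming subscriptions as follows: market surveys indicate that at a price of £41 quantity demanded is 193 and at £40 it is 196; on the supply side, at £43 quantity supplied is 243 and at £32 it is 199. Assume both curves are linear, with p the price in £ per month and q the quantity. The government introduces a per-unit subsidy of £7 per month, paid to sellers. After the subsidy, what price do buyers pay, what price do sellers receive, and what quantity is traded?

Buyers pay £31; sellers receive £38; quantity = 223.

Demand slope: (196 − 193)/(40 − 41) = -3, so qd = 316 − 3p.
Supply slope: (199 − 243)/(32 − 43) = 4, so qs = 4p + 71.
Without the subsidy, 316 − 3p = 4p + 71 gives 7p = 245, so p* = £35 and q* = 211.
With a per-unit subsidy paid to sellers, each receives p + 7 per unit sold, so supply becomes qs = 4(p + 7) + 71.
Solving gives q = 223 with buyers paying £31 and sellers receiving £38 (the £7 wedge).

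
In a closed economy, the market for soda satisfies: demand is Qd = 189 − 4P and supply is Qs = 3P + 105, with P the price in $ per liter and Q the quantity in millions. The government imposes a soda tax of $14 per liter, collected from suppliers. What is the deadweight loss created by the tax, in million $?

Before the tax: set 189 − 4P = 3P + 105 → P* = $12, Q* = 141.
With the tax collected from suppliers, supply shifts: Qs = 3(P − 14) + 105.
New equilibrium: consumers pay $18, suppliers receive $4, Q = 117. (Wedge: Pb − Ps = 14.)
Quantity falls by |ΔQ| = |141 − 117| = 24.
DWL = ½ · t · |ΔQ| = ½ · 14 · 24 = $168.

Deadweight loss = $168 million.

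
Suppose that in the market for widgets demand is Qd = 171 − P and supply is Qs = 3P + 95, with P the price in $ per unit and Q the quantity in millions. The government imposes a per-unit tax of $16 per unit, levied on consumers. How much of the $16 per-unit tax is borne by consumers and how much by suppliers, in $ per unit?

Consumers bear $12 per unit; suppliers bear $4 per unit.

Without the tax, 171 − P = 3P + 95 gives 4P = 76, so P* = $19 and Q* = 152.
With the tax collected from consumers, demand (in seller-price terms) shifts: Qd = 171 − (P + 16).
New equilibrium: consumers pay $31, suppliers receive $15, Q = 140. (Wedge: Pb − Ps = 16.)
Burden on consumers: $12; on suppliers: $4. (They sum to $16.)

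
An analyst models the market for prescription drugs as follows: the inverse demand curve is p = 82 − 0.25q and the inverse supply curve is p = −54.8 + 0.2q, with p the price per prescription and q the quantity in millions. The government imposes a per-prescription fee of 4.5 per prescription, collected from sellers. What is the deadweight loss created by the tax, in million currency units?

Rewrite in direct form: qd = 328 − 4p and qs = 5p + 274.
Before the tax: set 328 − 4p = 5p + 274 → p* = 6, q* = 304.
With the tax collected from sellers, supply shifts: qs = 5(p − 4.5) + 274.
Solving gives q = 294 with consumers paying 8.5 and sellers receiving 4 (the 4.5 wedge).
Quantity falls by |ΔQ| = |304 − 294| = 10.
DWL = ½ · t · |ΔQ| = ½ · 4.5 · 10 = 22.5.

Deadweight loss = 22.5 million.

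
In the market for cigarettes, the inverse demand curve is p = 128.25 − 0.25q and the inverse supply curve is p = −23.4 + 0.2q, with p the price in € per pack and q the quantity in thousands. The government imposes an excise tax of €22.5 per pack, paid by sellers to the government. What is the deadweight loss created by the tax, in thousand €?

Deadweight loss = €562.5 thousand.

Rewrite in direct form: qd = 513 − 4p and qs = 5p + 117.
Before the tax: set 513 − 4p = 5p + 117 → p* = €44, q* = 337.
With the tax collected from sellers, supply shifts: qs = 5(p − 22.5) + 117.
Solving gives q = 287 with buyers paying €56.5 and sellers receiving €34 (the €22.5 wedge).
Quantity falls by |ΔQ| = |337 − 287| = 50.
DWL = ½ · t · |ΔQ| = ½ · 22.5 · 50 = €562.5.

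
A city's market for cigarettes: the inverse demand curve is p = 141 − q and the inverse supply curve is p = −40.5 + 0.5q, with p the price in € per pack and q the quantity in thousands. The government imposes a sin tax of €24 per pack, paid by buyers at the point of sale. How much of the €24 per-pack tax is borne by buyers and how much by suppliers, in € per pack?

Inverting to q(p) form: qd = 141 − p; qs = 2p + 81.
Before the tax: set 141 − p = 2p + 81 → p* = €20, q* = 121.
With the tax collected from buyers, demand (in seller-price terms) shifts: qd = 141 − (p + 24).
New equilibrium: buyers pay €36, suppliers receive €12, q = 105. (Wedge: pb − ps = 24.)
Burden on buyers: €16; on suppliers: €8. (They sum to €24.)
The less price-elastic side of the market bears the larger share of a per-unit tax.

Buyers bear €16 per pack; suppliers bear €8 per pack.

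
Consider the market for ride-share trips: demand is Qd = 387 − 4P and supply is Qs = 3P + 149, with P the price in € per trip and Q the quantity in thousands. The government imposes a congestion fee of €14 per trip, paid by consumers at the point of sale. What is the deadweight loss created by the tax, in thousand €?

Deadweight loss = €168 thousand.

Without the tax, 387 − 4P = 3P + 149 gives 7P = 238, so P* = €34 and Q* = 251.
With the tax collected from consumers, demand (in seller-price terms) shifts: Qd = 387 − 4(P + 14).
Solving gives Q = 227 with consumers paying €40 and sellers receiving €26 (the €14 wedge).
Quantity falls by |ΔQ| = |251 − 227| = 24.
DWL = ½ · t · |ΔQ| = ½ · 14 · 24 = €168.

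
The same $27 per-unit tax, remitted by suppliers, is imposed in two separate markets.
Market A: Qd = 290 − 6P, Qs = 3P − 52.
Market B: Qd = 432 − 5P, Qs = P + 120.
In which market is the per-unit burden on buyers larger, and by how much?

Market A: pre-tax P* = $38, Q* = 62; post-tax Q = 8; per-unit burden on buyers = $9.
Market B: pre-tax P* = $52, Q* = 172; post-tax Q = 149.5; per-unit burden on buyers = $4.5.
Difference: $9 vs $4.5 → market A is larger by $4.5.

Market A, by $4.5.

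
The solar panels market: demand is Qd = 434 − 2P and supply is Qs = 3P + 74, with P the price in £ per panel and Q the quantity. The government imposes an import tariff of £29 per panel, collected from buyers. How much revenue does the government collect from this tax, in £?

Tax revenue = £7400.8.

Without the tax, 434 − 2P = 3P + 74 gives 5P = 360, so P* = £72 and Q* = 290.
With the tax collected from buyers, demand (in seller-price terms) shifts: Qd = 434 − 2(P + 29).
Solving gives Q = 255.2 with buyers paying £89.4 and sellers receiving £60.4 (the £29 wedge).
Revenue = t · Q = 29 · 255.2 = £7400.8.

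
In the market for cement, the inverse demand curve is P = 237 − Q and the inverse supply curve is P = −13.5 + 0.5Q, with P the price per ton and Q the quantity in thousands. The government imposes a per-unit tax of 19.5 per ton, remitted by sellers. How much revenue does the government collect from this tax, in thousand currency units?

Rewrite in direct form: Qd = 237 − P and Qs = 2P + 27.
Without the tax, 237 − P = 2P + 27 gives 3P = 210, so P* = 70 and Q* = 167.
With the tax collected from sellers, supply shifts: Qs = 2(P − 19.5) + 27.
New equilibrium: consumers pay 83, sellers receive 63.5, Q = 154. (Wedge: Pb − Ps = 19.5.)
Revenue = t · Q = 19.5 · 154 = 3003.

Tax revenue = 3003 thousand.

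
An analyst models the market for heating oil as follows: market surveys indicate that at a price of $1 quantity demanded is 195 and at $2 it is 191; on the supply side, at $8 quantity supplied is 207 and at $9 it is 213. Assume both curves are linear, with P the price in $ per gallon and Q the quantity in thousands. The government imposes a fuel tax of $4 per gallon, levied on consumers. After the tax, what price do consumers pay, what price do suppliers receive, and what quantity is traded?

Demand slope: (191 − 195)/(2 − 1) = -4, so Qd = 199 − 4P.
Supply slope: (213 − 207)/(9 − 8) = 6, so Qs = 6P + 159.
Without the tax, 199 − 4P = 6P + 159 gives 10P = 40, so P* = $4 and Q* = 183.
With the tax collected from consumers, demand (in seller-price terms) shifts: Qd = 199 − 4(P + 4).
New equilibrium: consumers pay $6.4, suppliers receive $2.4, Q = 173.4. (Wedge: Pb − Ps = 4.)

Consumers pay $6.4; suppliers receive $2.4; quantity = 173.4.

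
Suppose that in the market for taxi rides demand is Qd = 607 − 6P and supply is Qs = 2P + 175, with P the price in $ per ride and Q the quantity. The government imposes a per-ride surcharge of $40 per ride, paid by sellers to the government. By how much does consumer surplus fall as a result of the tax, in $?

Without the tax, 607 − 6P = 2P + 175 gives 8P = 432, so P* = $54 and Q* = 283.
With the tax collected from sellers, supply shifts: Qs = 2(P − 40) + 175.
New equilibrium: consumers pay $64, sellers receive $24, Q = 223. (Wedge: Pb − Ps = 40.)
ΔCS is the trapezoid between Q = 223 and Q = 283 of height $10: ½ · (283 + 223) · 10 = $2530.

Consumer surplus falls by $2530.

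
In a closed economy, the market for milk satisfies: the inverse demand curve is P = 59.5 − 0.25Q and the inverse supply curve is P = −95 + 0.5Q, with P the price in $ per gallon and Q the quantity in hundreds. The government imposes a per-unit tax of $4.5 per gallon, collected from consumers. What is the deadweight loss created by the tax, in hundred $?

Inverting to Q(P) form: Qd = 238 − 4P; Qs = 2P + 190.
Before the tax: set 238 − 4P = 2P + 190 → P* = $8, Q* = 206.
With the tax collected from consumers, demand (in seller-price terms) shifts: Qd = 238 − 4(P + 4.5).
New equilibrium: consumers pay $9.5, producers receive $5, Q = 200. (Wedge: Pb − Ps = 4.5.)
Quantity falls by |ΔQ| = |206 − 200| = 6.
DWL = ½ · t · |ΔQ| = ½ · 4.5 · 6 = $13.5.

Deadweight loss = $13.5 hundred.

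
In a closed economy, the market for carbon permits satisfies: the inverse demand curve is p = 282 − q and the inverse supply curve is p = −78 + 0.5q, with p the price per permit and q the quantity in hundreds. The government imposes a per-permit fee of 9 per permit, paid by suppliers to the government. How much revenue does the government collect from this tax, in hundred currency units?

Inverting to q(p) form: qd = 282 − p; qs = 2p + 156.
Without the tax, 282 − p = 2p + 156 gives 3p = 126, so p* = 42 and q* = 240.
With the tax collected from suppliers, supply shifts: qs = 2(p − 9) + 156.
Solving gives q = 234 with buyers paying 48 and suppliers receiving 39 (the 9 wedge).
Revenue = t · Q = 9 · 234 = 2106.

Tax revenue = 2106 hundred.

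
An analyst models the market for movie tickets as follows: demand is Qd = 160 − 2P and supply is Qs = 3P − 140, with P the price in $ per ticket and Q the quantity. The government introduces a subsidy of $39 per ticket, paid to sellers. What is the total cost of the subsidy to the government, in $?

Without the subsidy, 160 − 2P = 3P − 140 gives 5P = 300, so P* = $60 and Q* = 40.
With a per-unit subsidy paid to sellers, each receives P + 39 per unit sold, so supply becomes Qs = 3(P + 39) − 140.
New equilibrium: buyers pay $36.6, sellers receive $75.6, Q = 86.8. (Wedge: Pb − Ps = −39.)
Outlay = t · Q = 39 · 86.8 = $3385.2.

Government outlay = $3385.2.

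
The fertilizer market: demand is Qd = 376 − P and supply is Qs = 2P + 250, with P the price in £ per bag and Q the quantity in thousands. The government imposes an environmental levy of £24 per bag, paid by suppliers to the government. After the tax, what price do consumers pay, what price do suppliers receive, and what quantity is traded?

Consumers pay £58; suppliers receive £34; quantity = 318.

Without the tax, 376 − P = 2P + 250 gives 3P = 126, so P* = £42 and Q* = 334.
With the tax collected from suppliers, supply shifts: Qs = 2(P − 24) + 250.
Solving gives Q = 318 with consumers paying £58 and suppliers receiving £34 (the £24 wedge).
The less price-elastic side of the market bears the larger share of a per-unit tax.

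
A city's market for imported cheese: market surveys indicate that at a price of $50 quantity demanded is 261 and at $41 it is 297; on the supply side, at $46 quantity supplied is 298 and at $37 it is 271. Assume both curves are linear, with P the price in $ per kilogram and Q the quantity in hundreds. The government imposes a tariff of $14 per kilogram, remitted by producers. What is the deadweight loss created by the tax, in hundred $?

Deadweight loss = $168 hundred.

Demand slope: (297 − 261)/(41 − 50) = -4, so Qd = 461 − 4P.
Supply slope: (271 − 298)/(37 − 46) = 3, so Qs = 3P + 160.
Without the tax, 461 − 4P = 3P + 160 gives 7P = 301, so P* = $43 and Q* = 289.
With the tax collected from producers, supply shifts: Qs = 3(P − 14) + 160.
New equilibrium: consumers pay $49, producers receive $35, Q = 265. (Wedge: Pb − Ps = 14.)
Quantity falls by |ΔQ| = |289 − 265| = 24.
DWL = ½ · t · |ΔQ| = ½ · 14 · 24 = $168.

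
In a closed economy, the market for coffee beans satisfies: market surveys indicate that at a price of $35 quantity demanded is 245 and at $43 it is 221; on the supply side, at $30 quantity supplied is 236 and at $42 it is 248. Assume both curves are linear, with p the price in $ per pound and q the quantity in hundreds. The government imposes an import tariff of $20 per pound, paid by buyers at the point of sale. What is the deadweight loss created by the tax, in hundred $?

Demand slope: (221 − 245)/(43 − 35) = -3, so qd = 350 − 3p.
Supply slope: (248 − 236)/(42 − 30) = 1, so qs = p + 206.
Without the tax, 350 − 3p = p + 206 gives 4p = 144, so p* = $36 and q* = 242.
With the tax collected from buyers, demand (in seller-price terms) shifts: qd = 350 − 3(p + 20).
New equilibrium: buyers pay $41, suppliers receive $21, q = 227. (Wedge: pb − ps = 20.)
Quantity falls by |ΔQ| = |242 − 227| = 15.
DWL = ½ · t · |ΔQ| = ½ · 20 · 15 = $150.

Deadweight loss = $150 hundred.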